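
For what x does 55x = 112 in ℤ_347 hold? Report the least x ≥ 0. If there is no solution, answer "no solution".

First find gcd(55, 347):
347 = 6*55 + 17
55 = 3*17 + 4
17 = 4*4 + 1
4 = 4*1 + 0
gcd = 1, so a unique solution mod 347 exists.
Back-substitute for the Bézout coefficients:
1 = 17 − 4·4
1 = −4·55 + 13·17
1 = 13·347 − 82·55
So 55·(-82) ≡ 1 (mod 347), giving 55⁻¹ ≡ 265.
x ≡ 55⁻¹·112 ≡ 265·112 ≡ 185 (mod 347).

185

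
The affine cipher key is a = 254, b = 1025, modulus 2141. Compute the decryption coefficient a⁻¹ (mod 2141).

2082

gcd(2141, 254) by repeated division:
2141 = 8*254 + 109
254 = 2*109 + 36
109 = 3*36 + 1
36 = 36*1 + 0
The gcd is 1. Working backward:
1 = 109 − 3·36
1 = −3·254 + 7·109
1 = 7·2141 − 59·254
Thus 254·(-59) ≡ 1 (mod 2141); reducing, -59 mod 2141 = 2082.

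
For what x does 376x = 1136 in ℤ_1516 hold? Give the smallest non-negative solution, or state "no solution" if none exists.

First find gcd(376, 1516):
1516 = 4*376 + 12
376 = 31*12 + 4
12 = 3*4 + 0
gcd = 4 and 4 | 1136, so solutions exist. Divide through by 4: 94x ≡ 284 (mod 379).
Now find 94⁻¹ mod 379:
379 = 4·94 + 3
94 = 31·3 + 1
3 = 3·1 + 0
Back-substitute:
1 = 94 − 31·3
1 = −31·379 + 125·94
So 94⁻¹ ≡ 125 (mod 379).
Then x ≡ 125·284 ≡ 253 (mod 379); the smallest non-negative solution is x = 253.

253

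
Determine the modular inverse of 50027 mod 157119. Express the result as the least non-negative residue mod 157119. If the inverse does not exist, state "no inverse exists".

31589

Run Euclid on (157119, 50027):
157119 = 3·50027 + 7038
50027 = 7·7038 + 761
7038 = 9·761 + 189
761 = 4·189 + 5
189 = 37·5 + 4
5 = 1·4 + 1
4 = 4·1 + 0
The gcd is 1. Working backward:
1 = 5 − 4
1 = −189 + 38·5
1 = 38·761 − 153·189
1 = −153·7038 + 1415·761
1 = 1415·50027 − 10058·7038
1 = −10058·157119 + 31589·50027
So 50027·31589 ≡ 1 (mod 157119).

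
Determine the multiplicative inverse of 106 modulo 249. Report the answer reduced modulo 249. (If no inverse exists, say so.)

148

gcd(249, 106) by repeated division:
249 = 2*106 + 37
106 = 2*37 + 32
37 = 1*32 + 5
32 = 6*5 + 2
5 = 2*2 + 1
2 = 2*1 + 0
Since gcd(106, 249) = 1, back-substitute to write 1 as a combination:
1 = 5 − 2·2
1 = −2·32 + 13·5
1 = 13·37 − 15·32
1 = −15·106 + 43·37
1 = 43·249 − 101·106
Hence 106⁻¹ ≡ -101 ≡ 148 (mod 249).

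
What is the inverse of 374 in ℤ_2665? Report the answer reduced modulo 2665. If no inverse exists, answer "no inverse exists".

1304

Extended Euclidean algorithm:
2665 = 7×374 + 47
374 = 7×47 + 45
47 = 1×45 + 2
45 = 22×2 + 1
2 = 2×1 + 0
gcd = 1, so the inverse exists. Back-substitute:
1 = 45 − 22·2
1 = −22·47 + 23·45
1 = 23·374 − 183·47
1 = −183·2665 + 1304·374
So 374·1304 ≡ 1 (mod 2665).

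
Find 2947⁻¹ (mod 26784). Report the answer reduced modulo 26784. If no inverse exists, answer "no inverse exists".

8107

gcd(26784, 2947) by repeated division:
26784 = 9*2947 + 261
2947 = 11*261 + 76
261 = 3*76 + 33
76 = 2*33 + 10
33 = 3*10 + 3
10 = 3*3 + 1
3 = 3*1 + 0
gcd = 1, so the inverse exists. Back-substitute:
1 = 10 − 3·3
1 = −3·33 + 10·10
1 = 10·76 − 23·33
1 = −23·261 + 79·76
1 = 79·2947 − 892·261
1 = −892·26784 + 8107·2947
So 2947·8107 ≡ 1 (mod 26784).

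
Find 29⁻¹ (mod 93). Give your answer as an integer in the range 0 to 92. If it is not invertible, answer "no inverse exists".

Run Euclid on (93, 29):
93 = 3*29 + 6
29 = 4*6 + 5
6 = 1*5 + 1
5 = 5*1 + 0
The gcd is 1. Working backward:
1 = 6 − 5
1 = −29 + 5·6
1 = 5·93 − 16·29
Thus 29·(-16) ≡ 1 (mod 93); reducing, -16 mod 93 = 77.

77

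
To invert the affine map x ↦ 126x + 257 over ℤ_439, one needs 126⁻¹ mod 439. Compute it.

331

Extended Euclidean algorithm:
439 = 3×126 + 61
126 = 2×61 + 4
61 = 15×4 + 1
4 = 4×1 + 0
Since gcd(126, 439) = 1, back-substitute to write 1 as a combination:
1 = 61 − 15·4
1 = −15·126 + 31·61
1 = 31·439 − 108·126
So 126·(-108) ≡ 1 (mod 439), and -108 ≡ 331 (mod 439).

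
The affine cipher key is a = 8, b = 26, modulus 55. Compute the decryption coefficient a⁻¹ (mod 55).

Apply the Euclidean algorithm to 55 and 8:
55 = 6×8 + 7
8 = 1×7 + 1
7 = 7×1 + 0
The gcd is 1. Working backward:
1 = 8 − 7
1 = −55 + 7·8
So 8·7 ≡ 1 (mod 55).

7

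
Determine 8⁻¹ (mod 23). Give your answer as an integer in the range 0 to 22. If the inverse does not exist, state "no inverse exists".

Run Euclid on (23, 8):
23 = 2*8 + 7
8 = 1*7 + 1
7 = 7*1 + 0
The gcd is 1. Working backward:
1 = 8 − 7
1 = −23 + 3·8
So 8·3 ≡ 1 (mod 23).

3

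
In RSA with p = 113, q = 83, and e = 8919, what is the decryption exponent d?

φ(n) = (p−1)(q−1) = 112·82 = 9184.
Need d with 8919·d ≡ 1 (mod 9184). Apply the extended Euclidean algorithm:
9184 = 1*8919 + 265
8919 = 33*265 + 174
265 = 1*174 + 91
174 = 1*91 + 83
91 = 1*83 + 8
83 = 10*8 + 3
8 = 2*3 + 2
3 = 1*2 + 1
2 = 2*1 + 0
Back-substitute:
1 = 3 − 2
1 = −8 + 3·3
1 = 3·83 − 31·8
1 = −31·91 + 34·83
1 = 34·174 − 65·91
1 = −65·265 + 99·174
1 = 99·8919 − 3332·265
1 = −3332·9184 + 3431·8919
So 8919·3431 ≡ 1 (mod 9184), hence d = 3431.

3431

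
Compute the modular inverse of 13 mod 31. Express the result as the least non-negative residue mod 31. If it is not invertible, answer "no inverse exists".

Run Euclid on (31, 13):
31 = 2*13 + 5
13 = 2*5 + 3
5 = 1*3 + 2
3 = 1*2 + 1
2 = 2*1 + 0
Since gcd(13, 31) = 1, back-substitute to write 1 as a combination:
1 = 3 − 2
1 = −5 + 2·3
1 = 2·13 − 5·5
1 = −5·31 + 12·13
So 13·12 ≡ 1 (mod 31).

12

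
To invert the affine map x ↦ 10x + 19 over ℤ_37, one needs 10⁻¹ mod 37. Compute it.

26

Run Euclid on (37, 10):
37 = 3*10 + 7
10 = 1*7 + 3
7 = 2*3 + 1
3 = 3*1 + 0
Since gcd(10, 37) = 1, back-substitute to write 1 as a combination:
1 = 7 − 2·3
1 = −2·10 + 3·7
1 = 3·37 − 11·10
Thus 10·(-11) ≡ 1 (mod 37); reducing, -11 mod 37 = 26.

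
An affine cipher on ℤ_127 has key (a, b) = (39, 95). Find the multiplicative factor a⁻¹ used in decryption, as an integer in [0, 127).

Apply the Euclidean algorithm to 127 and 39:
127 = 3*39 + 10
39 = 3*10 + 9
10 = 1*9 + 1
9 = 9*1 + 0
gcd = 1, so the inverse exists. Back-substitute:
1 = 10 − 9
1 = −39 + 4·10
1 = 4·127 − 13·39
Thus 39·(-13) ≡ 1 (mod 127); reducing, -13 mod 127 = 114.

114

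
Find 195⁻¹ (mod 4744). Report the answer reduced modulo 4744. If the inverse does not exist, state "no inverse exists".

Run Euclid on (4744, 195):
4744 = 24·195 + 64
195 = 3·64 + 3
64 = 21·3 + 1
3 = 3·1 + 0
The gcd is 1. Working backward:
1 = 64 − 21·3
1 = −21·195 + 64·64
1 = 64·4744 − 1557·195
So 195·(-1557) ≡ 1 (mod 4744), and -1557 ≡ 3187 (mod 4744).

3187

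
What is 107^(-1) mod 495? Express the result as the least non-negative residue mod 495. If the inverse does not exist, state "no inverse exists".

Apply the Euclidean algorithm to 495 and 107:
495 = 4*107 + 67
107 = 1*67 + 40
67 = 1*40 + 27
40 = 1*27 + 13
27 = 2*13 + 1
13 = 13*1 + 0
gcd = 1, so the inverse exists. Back-substitute:
1 = 27 − 2·13
1 = −2·40 + 3·27
1 = 3·67 − 5·40
1 = −5·107 + 8·67
1 = 8·495 − 37·107
Thus 107·(-37) ≡ 1 (mod 495); reducing, -37 mod 495 = 458.

458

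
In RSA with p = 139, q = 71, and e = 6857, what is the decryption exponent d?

8633

φ(n) = (p−1)(q−1) = 138·70 = 9660.
Need d with 6857·d ≡ 1 (mod 9660). Apply the extended Euclidean algorithm:
9660 = 1·6857 + 2803
6857 = 2·2803 + 1251
2803 = 2·1251 + 301
1251 = 4·301 + 47
301 = 6·47 + 19
47 = 2·19 + 9
19 = 2·9 + 1
9 = 9·1 + 0
Back-substitute:
1 = 19 − 2·9
1 = −2·47 + 5·19
1 = 5·301 − 32·47
1 = −32·1251 + 133·301
1 = 133·2803 − 298·1251
1 = −298·6857 + 729·2803
1 = 729·9660 − 1027·6857
So 6857·(-1027) ≡ 1 (mod 9660), hence d ≡ -1027 ≡ 8633 (mod 9660).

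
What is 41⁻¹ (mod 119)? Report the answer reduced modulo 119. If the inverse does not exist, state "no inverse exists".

90

Run Euclid on (119, 41):
119 = 2·41 + 37
41 = 1·37 + 4
37 = 9·4 + 1
4 = 4·1 + 0
Since gcd(41, 119) = 1, back-substitute to write 1 as a combination:
1 = 37 − 9·4
1 = −9·41 + 10·37
1 = 10·119 − 29·41
Hence 41⁻¹ ≡ -29 ≡ 90 (mod 119).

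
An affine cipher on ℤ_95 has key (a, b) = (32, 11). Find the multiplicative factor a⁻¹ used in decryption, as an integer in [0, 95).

Apply the Euclidean algorithm to 95 and 32:
95 = 2×32 + 31
32 = 1×31 + 1
31 = 31×1 + 0
The gcd is 1. Working backward:
1 = 32 − 31
1 = −95 + 3·32
So 32·3 ≡ 1 (mod 95).

3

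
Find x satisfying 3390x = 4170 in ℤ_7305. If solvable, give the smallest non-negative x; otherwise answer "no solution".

165

First find gcd(3390, 7305):
7305 = 2*3390 + 525
3390 = 6*525 + 240
525 = 2*240 + 45
240 = 5*45 + 15
45 = 3*15 + 0
gcd = 15 and 15 | 4170, so solutions exist. Divide through by 15: 226x ≡ 278 (mod 487).
Now find 226⁻¹ mod 487:
487 = 2×226 + 35
226 = 6×35 + 16
35 = 2×16 + 3
16 = 5×3 + 1
3 = 3×1 + 0
Back-substitute:
1 = 16 − 5·3
1 = −5·35 + 11·16
1 = 11·226 − 71·35
1 = −71·487 + 153·226
So 226⁻¹ ≡ 153 (mod 487).
Then x ≡ 153·278 ≡ 165 (mod 487); the smallest non-negative solution is x = 165.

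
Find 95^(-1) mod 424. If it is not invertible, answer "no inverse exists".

183

Apply the Euclidean algorithm to 424 and 95:
424 = 4×95 + 44
95 = 2×44 + 7
44 = 6×7 + 2
7 = 3×2 + 1
2 = 2×1 + 0
gcd = 1, so the inverse exists. Back-substitute:
1 = 7 − 3·2
1 = −3·44 + 19·7
1 = 19·95 − 41·44
1 = −41·424 + 183·95
So 95·183 ≡ 1 (mod 424).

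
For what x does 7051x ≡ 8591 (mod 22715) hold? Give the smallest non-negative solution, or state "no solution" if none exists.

First find gcd(7051, 22715):
22715 = 3*7051 + 1562
7051 = 4*1562 + 803
1562 = 1*803 + 759
803 = 1*759 + 44
759 = 17*44 + 11
44 = 4*11 + 0
gcd = 11 and 11 | 8591, so solutions exist. Divide through by 11: 641x ≡ 781 (mod 2065).
Now find 641⁻¹ mod 2065:
2065 = 3*641 + 142
641 = 4*142 + 73
142 = 1*73 + 69
73 = 1*69 + 4
69 = 17*4 + 1
4 = 4*1 + 0
Back-substitute:
1 = 69 − 17·4
1 = −17·73 + 18·69
1 = 18·142 − 35·73
1 = −35·641 + 158·142
1 = 158·2065 − 509·641
So 641·(-509) ≡ 1 (mod 2065), i.e. 641⁻¹ ≡ 1556.
Then x ≡ 1556·781 ≡ 1016 (mod 2065); the smallest non-negative solution is x = 1016.

1016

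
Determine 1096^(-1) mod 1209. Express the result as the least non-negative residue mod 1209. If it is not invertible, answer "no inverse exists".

1102

gcd(1209, 1096) by repeated division:
1209 = 1×1096 + 113
1096 = 9×113 + 79
113 = 1×79 + 34
79 = 2×34 + 11
34 = 3×11 + 1
11 = 11×1 + 0
The gcd is 1. Working backward:
1 = 34 − 3·11
1 = −3·79 + 7·34
1 = 7·113 − 10·79
1 = −10·1096 + 97·113
1 = 97·1209 − 107·1096
Hence 1096⁻¹ ≡ -107 ≡ 1102 (mod 1209).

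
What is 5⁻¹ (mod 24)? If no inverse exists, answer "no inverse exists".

5

Extended Euclidean algorithm:
24 = 4·5 + 4
5 = 1·4 + 1
4 = 4·1 + 0
The gcd is 1. Working backward:
1 = 5 − 4
1 = −24 + 5·5
So 5·5 ≡ 1 (mod 24).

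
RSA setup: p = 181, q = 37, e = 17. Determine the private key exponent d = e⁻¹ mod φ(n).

4193

φ(n) = (p−1)(q−1) = 180·36 = 6480.
Need d with 17·d ≡ 1 (mod 6480). Apply the extended Euclidean algorithm:
6480 = 381×17 + 3
17 = 5×3 + 2
3 = 1×2 + 1
2 = 2×1 + 0
Back-substitute:
1 = 3 − 2
1 = −17 + 6·3
1 = 6·6480 − 2287·17
So 17·(-2287) ≡ 1 (mod 6480), hence d ≡ -2287 ≡ 4193 (mod 6480).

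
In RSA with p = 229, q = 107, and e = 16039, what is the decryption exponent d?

φ(n) = (p−1)(q−1) = 228·106 = 24168.
Need d with 16039·d ≡ 1 (mod 24168). Apply the extended Euclidean algorithm:
24168 = 1·16039 + 8129
16039 = 1·8129 + 7910
8129 = 1·7910 + 219
7910 = 36·219 + 26
219 = 8·26 + 11
26 = 2·11 + 4
11 = 2·4 + 3
4 = 1·3 + 1
3 = 3·1 + 0
Back-substitute:
1 = 4 − 3
1 = −11 + 3·4
1 = 3·26 − 7·11
1 = −7·219 + 59·26
1 = 59·7910 − 2131·219
1 = −2131·8129 + 2190·7910
1 = 2190·16039 − 4321·8129
1 = −4321·24168 + 6511·16039
So 16039·6511 ≡ 1 (mod 24168), hence d = 6511.

6511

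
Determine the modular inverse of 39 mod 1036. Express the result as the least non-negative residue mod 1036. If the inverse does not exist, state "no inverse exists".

611

gcd(1036, 39) by repeated division:
1036 = 26·39 + 22
39 = 1·22 + 17
22 = 1·17 + 5
17 = 3·5 + 2
5 = 2·2 + 1
2 = 2·1 + 0
The gcd is 1. Working backward:
1 = 5 − 2·2
1 = −2·17 + 7·5
1 = 7·22 − 9·17
1 = −9·39 + 16·22
1 = 16·1036 − 425·39
Thus 39·(-425) ≡ 1 (mod 1036); reducing, -425 mod 1036 = 611.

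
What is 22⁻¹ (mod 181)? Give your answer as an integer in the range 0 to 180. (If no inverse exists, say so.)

107

gcd(181, 22) by repeated division:
181 = 8×22 + 5
22 = 4×5 + 2
5 = 2×2 + 1
2 = 2×1 + 0
gcd = 1, so the inverse exists. Back-substitute:
1 = 5 − 2·2
1 = −2·22 + 9·5
1 = 9·181 − 74·22
Hence 22⁻¹ ≡ -74 ≡ 107 (mod 181).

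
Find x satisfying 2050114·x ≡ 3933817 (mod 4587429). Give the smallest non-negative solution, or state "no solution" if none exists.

no solution

gcd(2050114, 4587429):
4587429 = 2·2050114 + 487201
2050114 = 4·487201 + 101310
487201 = 4·101310 + 81961
101310 = 1·81961 + 19349
81961 = 4·19349 + 4565
19349 = 4·4565 + 1089
4565 = 4·1089 + 209
1089 = 5·209 + 44
209 = 4·44 + 33
44 = 1·33 + 11
33 = 3·11 + 0
gcd = 11, but 11 ∤ 3933817, so the congruence has no solution.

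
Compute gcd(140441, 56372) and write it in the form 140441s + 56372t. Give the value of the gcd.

Apply Euclid's algorithm to 140441 and 56372:
140441 = 2×56372 + 27697
56372 = 2×27697 + 978
27697 = 28×978 + 313
978 = 3×313 + 39
313 = 8×39 + 1
39 = 39×1 + 0
gcd(140441, 56372) = 1.
Working backward:
1 = 313 − 8·39
1 = −8·978 + 25·313
1 = 25·27697 − 708·978
1 = −708·56372 + 1441·27697
1 = 1441·140441 − 3590·56372
So 1 = (1441)·140441 + (-3590)·56372.

1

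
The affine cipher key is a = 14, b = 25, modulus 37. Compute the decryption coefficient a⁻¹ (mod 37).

8

Extended Euclidean algorithm:
37 = 2*14 + 9
14 = 1*9 + 5
9 = 1*5 + 4
5 = 1*4 + 1
4 = 4*1 + 0
The gcd is 1. Working backward:
1 = 5 − 4
1 = −9 + 2·5
1 = 2·14 − 3·9
1 = −3·37 + 8·14
So 14·8 ≡ 1 (mod 37).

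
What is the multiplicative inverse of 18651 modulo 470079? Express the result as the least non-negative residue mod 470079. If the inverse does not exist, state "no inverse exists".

no inverse exists

Compute gcd(18651, 470079):
470079 = 25*18651 + 3804
18651 = 4*3804 + 3435
3804 = 1*3435 + 369
3435 = 9*369 + 114
369 = 3*114 + 27
114 = 4*27 + 6
27 = 4*6 + 3
6 = 2*3 + 0
The gcd is 3, not 1, hence no inverse exists.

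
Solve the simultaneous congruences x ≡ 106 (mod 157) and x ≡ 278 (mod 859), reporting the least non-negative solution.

Write x = 106 + 157·k. Then 157·k ≡ 278 − 106 ≡ 172 (mod 859).
Need 157⁻¹ mod 859. Extended Euclid on (859, 157):
859 = 5*157 + 74
157 = 2*74 + 9
74 = 8*9 + 2
9 = 4*2 + 1
2 = 2*1 + 0
Back-substitute:
1 = 9 − 4·2
1 = −4·74 + 33·9
1 = 33·157 − 70·74
1 = −70·859 + 383·157
157⁻¹ ≡ 383 (mod 859), so k ≡ 383·172 ≡ 592 (mod 859).
x = 106 + 157·592 = 93050.

93050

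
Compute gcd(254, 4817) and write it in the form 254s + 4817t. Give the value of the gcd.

Repeated division:
4817 = 18×254 + 245
254 = 1×245 + 9
245 = 27×9 + 2
9 = 4×2 + 1
2 = 2×1 + 0
gcd(254, 4817) = 1.
Express as a combination:
1 = 9 − 4·2
1 = −4·245 + 109·9
1 = 109·254 − 113·245
1 = −113·4817 + 2143·254
So 1 = (-113)·4817 + (2143)·254.

1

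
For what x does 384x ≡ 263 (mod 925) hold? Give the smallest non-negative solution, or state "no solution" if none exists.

First find gcd(384, 925):
925 = 2×384 + 157
384 = 2×157 + 70
157 = 2×70 + 17
70 = 4×17 + 2
17 = 8×2 + 1
2 = 2×1 + 0
gcd = 1, so a unique solution mod 925 exists.
Back-substitute for the Bézout coefficients:
1 = 17 − 8·2
1 = −8·70 + 33·17
1 = 33·157 − 74·70
1 = −74·384 + 181·157
1 = 181·925 − 436·384
So 384·(-436) ≡ 1 (mod 925), giving 384⁻¹ ≡ 489.
x ≡ 384⁻¹·263 ≡ 489·263 ≡ 32 (mod 925).

32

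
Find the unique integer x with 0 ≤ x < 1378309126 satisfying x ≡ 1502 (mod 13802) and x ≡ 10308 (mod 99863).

835464166

Write x = 1502 + 13802·k. Then 13802·k ≡ 10308 − 1502 ≡ 8806 (mod 99863).
Need 13802⁻¹ mod 99863. Extended Euclid on (99863, 13802):
99863 = 7×13802 + 3249
13802 = 4×3249 + 806
3249 = 4×806 + 25
806 = 32×25 + 6
25 = 4×6 + 1
6 = 6×1 + 0
Back-substitute:
1 = 25 − 4·6
1 = −4·806 + 129·25
1 = 129·3249 − 520·806
1 = −520·13802 + 2209·3249
1 = 2209·99863 − 15983·13802
13802⁻¹ ≡ 83880 (mod 99863), so k ≡ 83880·8806 ≡ 60532 (mod 99863).
x = 1502 + 13802·60532 = 835464166.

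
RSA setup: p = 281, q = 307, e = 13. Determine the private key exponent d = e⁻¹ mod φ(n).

φ(n) = (p−1)(q−1) = 280·306 = 85680.
Need d with 13·d ≡ 1 (mod 85680). Apply the extended Euclidean algorithm:
85680 = 6590×13 + 10
13 = 1×10 + 3
10 = 3×3 + 1
3 = 3×1 + 0
Back-substitute:
1 = 10 − 3·3
1 = −3·13 + 4·10
1 = 4·85680 − 26363·13
So 13·(-26363) ≡ 1 (mod 85680), hence d ≡ -26363 ≡ 59317 (mod 85680).

59317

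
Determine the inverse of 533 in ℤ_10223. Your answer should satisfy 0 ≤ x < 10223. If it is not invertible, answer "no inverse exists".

Apply the Euclidean algorithm to 10223 and 533:
10223 = 19*533 + 96
533 = 5*96 + 53
96 = 1*53 + 43
53 = 1*43 + 10
43 = 4*10 + 3
10 = 3*3 + 1
3 = 3*1 + 0
Since gcd(533, 10223) = 1, back-substitute to write 1 as a combination:
1 = 10 − 3·3
1 = −3·43 + 13·10
1 = 13·53 − 16·43
1 = −16·96 + 29·53
1 = 29·533 − 161·96
1 = −161·10223 + 3088·533
So 533·3088 ≡ 1 (mod 10223).

3088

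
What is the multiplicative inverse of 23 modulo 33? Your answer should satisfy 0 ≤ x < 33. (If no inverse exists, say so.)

23

Apply the Euclidean algorithm to 33 and 23:
33 = 1×23 + 10
23 = 2×10 + 3
10 = 3×3 + 1
3 = 3×1 + 0
gcd = 1, so the inverse exists. Back-substitute:
1 = 10 − 3·3
1 = −3·23 + 7·10
1 = 7·33 − 10·23
Hence 23⁻¹ ≡ -10 ≡ 23 (mod 33).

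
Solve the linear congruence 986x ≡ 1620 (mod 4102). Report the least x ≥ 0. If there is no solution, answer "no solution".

634

First find gcd(986, 4102):
4102 = 4·986 + 158
986 = 6·158 + 38
158 = 4·38 + 6
38 = 6·6 + 2
6 = 3·2 + 0
gcd = 2 and 2 | 1620, so solutions exist. Divide through by 2: 493x ≡ 810 (mod 2051).
Now find 493⁻¹ mod 2051:
2051 = 4*493 + 79
493 = 6*79 + 19
79 = 4*19 + 3
19 = 6*3 + 1
3 = 3*1 + 0
Back-substitute:
1 = 19 − 6·3
1 = −6·79 + 25·19
1 = 25·493 − 156·79
1 = −156·2051 + 649·493
So 493⁻¹ ≡ 649 (mod 2051).
Then x ≡ 649·810 ≡ 634 (mod 2051); the smallest non-negative solution is x = 634.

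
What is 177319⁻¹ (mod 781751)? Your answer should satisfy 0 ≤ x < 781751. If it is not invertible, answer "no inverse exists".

Apply the Euclidean algorithm to 781751 and 177319:
781751 = 4·177319 + 72475
177319 = 2·72475 + 32369
72475 = 2·32369 + 7737
32369 = 4·7737 + 1421
7737 = 5·1421 + 632
1421 = 2·632 + 157
632 = 4·157 + 4
157 = 39·4 + 1
4 = 4·1 + 0
The gcd is 1. Working backward:
1 = 157 − 39·4
1 = −39·632 + 157·157
1 = 157·1421 − 353·632
1 = −353·7737 + 1922·1421
1 = 1922·32369 − 8041·7737
1 = −8041·72475 + 18004·32369
1 = 18004·177319 − 44049·72475
1 = −44049·781751 + 194200·177319
So 177319·194200 ≡ 1 (mod 781751).

194200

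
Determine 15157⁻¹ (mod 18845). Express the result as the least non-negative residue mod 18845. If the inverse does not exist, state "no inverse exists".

gcd(18845, 15157) by repeated division:
18845 = 1*15157 + 3688
15157 = 4*3688 + 405
3688 = 9*405 + 43
405 = 9*43 + 18
43 = 2*18 + 7
18 = 2*7 + 4
7 = 1*4 + 3
4 = 1*3 + 1
3 = 3*1 + 0
Since gcd(15157, 18845) = 1, back-substitute to write 1 as a combination:
1 = 4 − 3
1 = −7 + 2·4
1 = 2·18 − 5·7
1 = −5·43 + 12·18
1 = 12·405 − 113·43
1 = −113·3688 + 1029·405
1 = 1029·15157 − 4229·3688
1 = −4229·18845 + 5258·15157
So 15157·5258 ≡ 1 (mod 18845).

5258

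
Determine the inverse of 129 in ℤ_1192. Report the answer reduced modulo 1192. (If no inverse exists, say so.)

Run Euclid on (1192, 129):
1192 = 9*129 + 31
129 = 4*31 + 5
31 = 6*5 + 1
5 = 5*1 + 0
gcd = 1, so the inverse exists. Back-substitute:
1 = 31 − 6·5
1 = −6·129 + 25·31
1 = 25·1192 − 231·129
Thus 129·(-231) ≡ 1 (mod 1192); reducing, -231 mod 1192 = 961.

961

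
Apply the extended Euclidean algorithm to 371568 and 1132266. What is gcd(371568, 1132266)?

Repeated division:
1132266 = 3·371568 + 17562
371568 = 21·17562 + 2766
17562 = 6·2766 + 966
2766 = 2·966 + 834
966 = 1·834 + 132
834 = 6·132 + 42
132 = 3·42 + 6
42 = 7·6 + 0
gcd(371568, 1132266) = 6.
Back-substituting:
6 = 132 − 3·42
6 = −3·834 + 19·132
6 = 19·966 − 22·834
6 = −22·2766 + 63·966
6 = 63·17562 − 400·2766
6 = −400·371568 + 8463·17562
6 = 8463·1132266 − 25789·371568
So 6 = (8463)·1132266 + (-25789)·371568.

6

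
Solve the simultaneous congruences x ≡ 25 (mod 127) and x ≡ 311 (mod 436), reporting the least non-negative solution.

31267

Write x = 25 + 127·k. Then 127·k ≡ 311 − 25 ≡ 286 (mod 436).
Need 127⁻¹ mod 436. Extended Euclid on (436, 127):
436 = 3×127 + 55
127 = 2×55 + 17
55 = 3×17 + 4
17 = 4×4 + 1
4 = 4×1 + 0
Back-substitute:
1 = 17 − 4·4
1 = −4·55 + 13·17
1 = 13·127 − 30·55
1 = −30·436 + 103·127
127⁻¹ ≡ 103 (mod 436), so k ≡ 103·286 ≡ 246 (mod 436).
x = 25 + 127·246 = 31267.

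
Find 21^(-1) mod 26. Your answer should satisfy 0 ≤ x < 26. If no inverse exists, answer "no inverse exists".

Extended Euclidean algorithm:
26 = 1×21 + 5
21 = 4×5 + 1
5 = 5×1 + 0
Since gcd(21, 26) = 1, back-substitute to write 1 as a combination:
1 = 21 − 4·5
1 = −4·26 + 5·21
So 21·5 ≡ 1 (mod 26).

5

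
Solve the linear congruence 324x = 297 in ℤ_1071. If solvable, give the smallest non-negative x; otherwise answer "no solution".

First find gcd(324, 1071):
1071 = 3·324 + 99
324 = 3·99 + 27
99 = 3·27 + 18
27 = 1·18 + 9
18 = 2·9 + 0
gcd = 9 and 9 | 297, so solutions exist. Divide through by 9: 36x ≡ 33 (mod 119).
Now find 36⁻¹ mod 119:
119 = 3×36 + 11
36 = 3×11 + 3
11 = 3×3 + 2
3 = 1×2 + 1
2 = 2×1 + 0
Back-substitute:
1 = 3 − 2
1 = −11 + 4·3
1 = 4·36 − 13·11
1 = −13·119 + 43·36
So 36⁻¹ ≡ 43 (mod 119).
Then x ≡ 43·33 ≡ 110 (mod 119); the smallest non-negative solution is x = 110.

110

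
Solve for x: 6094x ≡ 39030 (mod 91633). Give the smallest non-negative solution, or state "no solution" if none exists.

18742

First find gcd(6094, 91633):
91633 = 15*6094 + 223
6094 = 27*223 + 73
223 = 3*73 + 4
73 = 18*4 + 1
4 = 4*1 + 0
gcd = 1, so a unique solution mod 91633 exists.
Back-substitute for the Bézout coefficients:
1 = 73 − 18·4
1 = −18·223 + 55·73
1 = 55·6094 − 1503·223
1 = −1503·91633 + 22600·6094
So 6094·(22600) ≡ 1 (mod 91633), giving 6094⁻¹ ≡ 22600.
x ≡ 6094⁻¹·39030 ≡ 22600·39030 ≡ 18742 (mod 91633).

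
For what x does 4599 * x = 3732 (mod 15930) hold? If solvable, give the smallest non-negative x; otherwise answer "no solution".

no solution

gcd(4599, 15930):
15930 = 3×4599 + 2133
4599 = 2×2133 + 333
2133 = 6×333 + 135
333 = 2×135 + 63
135 = 2×63 + 9
63 = 7×9 + 0
gcd = 9, but 9 ∤ 3732, so the congruence has no solution.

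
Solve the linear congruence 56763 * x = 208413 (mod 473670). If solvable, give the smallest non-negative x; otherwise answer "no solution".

16401

First find gcd(56763, 473670):
473670 = 8×56763 + 19566
56763 = 2×19566 + 17631
19566 = 1×17631 + 1935
17631 = 9×1935 + 216
1935 = 8×216 + 207
216 = 1×207 + 9
207 = 23×9 + 0
gcd = 9 and 9 | 208413, so solutions exist. Divide through by 9: 6307x ≡ 23157 (mod 52630).
Now find 6307⁻¹ mod 52630:
52630 = 8*6307 + 2174
6307 = 2*2174 + 1959
2174 = 1*1959 + 215
1959 = 9*215 + 24
215 = 8*24 + 23
24 = 1*23 + 1
23 = 23*1 + 0
Back-substitute:
1 = 24 − 23
1 = −215 + 9·24
1 = 9·1959 − 82·215
1 = −82·2174 + 91·1959
1 = 91·6307 − 264·2174
1 = −264·52630 + 2203·6307
So 6307⁻¹ ≡ 2203 (mod 52630).
Then x ≡ 2203·23157 ≡ 16401 (mod 52630); the smallest non-negative solution is x = 16401.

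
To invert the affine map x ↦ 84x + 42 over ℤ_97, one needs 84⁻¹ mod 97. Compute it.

Apply the Euclidean algorithm to 97 and 84:
97 = 1×84 + 13
84 = 6×13 + 6
13 = 2×6 + 1
6 = 6×1 + 0
The gcd is 1. Working backward:
1 = 13 − 2·6
1 = −2·84 + 13·13
1 = 13·97 − 15·84
Thus 84·(-15) ≡ 1 (mod 97); reducing, -15 mod 97 = 82.

82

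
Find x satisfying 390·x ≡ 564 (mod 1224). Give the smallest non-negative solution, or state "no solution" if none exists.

First find gcd(390, 1224):
1224 = 3*390 + 54
390 = 7*54 + 12
54 = 4*12 + 6
12 = 2*6 + 0
gcd = 6 and 6 | 564, so solutions exist. Divide through by 6: 65x ≡ 94 (mod 204).
Now find 65⁻¹ mod 204:
204 = 3×65 + 9
65 = 7×9 + 2
9 = 4×2 + 1
2 = 2×1 + 0
Back-substitute:
1 = 9 − 4·2
1 = −4·65 + 29·9
1 = 29·204 − 91·65
So 65·(-91) ≡ 1 (mod 204), i.e. 65⁻¹ ≡ 113.
Then x ≡ 113·94 ≡ 14 (mod 204); the smallest non-negative solution is x = 14.

14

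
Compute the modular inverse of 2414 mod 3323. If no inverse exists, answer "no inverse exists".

Run Euclid on (3323, 2414):
3323 = 1*2414 + 909
2414 = 2*909 + 596
909 = 1*596 + 313
596 = 1*313 + 283
313 = 1*283 + 30
283 = 9*30 + 13
30 = 2*13 + 4
13 = 3*4 + 1
4 = 4*1 + 0
Since gcd(2414, 3323) = 1, back-substitute to write 1 as a combination:
1 = 13 − 3·4
1 = −3·30 + 7·13
1 = 7·283 − 66·30
1 = −66·313 + 73·283
1 = 73·596 − 139·313
1 = −139·909 + 212·596
1 = 212·2414 − 563·909
1 = −563·3323 + 775·2414
So 2414·775 ≡ 1 (mod 3323).

775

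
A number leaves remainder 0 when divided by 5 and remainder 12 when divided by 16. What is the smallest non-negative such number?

60

Write x = 0 + 5·k. Then 5·k ≡ 12 − 0 ≡ 12 (mod 16).
Need 5⁻¹ mod 16. Extended Euclid on (16, 5):
16 = 3·5 + 1
5 = 5·1 + 0
Back-substitute:
1 = 16 − 3·5
5⁻¹ ≡ 13 (mod 16), so k ≡ 13·12 ≡ 12 (mod 16).
x = 0 + 5·12 = 60.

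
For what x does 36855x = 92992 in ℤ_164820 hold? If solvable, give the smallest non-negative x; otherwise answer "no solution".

no solution

gcd(36855, 164820):
164820 = 4·36855 + 17400
36855 = 2·17400 + 2055
17400 = 8·2055 + 960
2055 = 2·960 + 135
960 = 7·135 + 15
135 = 9·15 + 0
gcd = 15, but 15 ∤ 92992, so the congruence has no solution.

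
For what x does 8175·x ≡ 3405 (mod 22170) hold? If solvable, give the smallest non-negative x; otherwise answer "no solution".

315

First find gcd(8175, 22170):
22170 = 2·8175 + 5820
8175 = 1·5820 + 2355
5820 = 2·2355 + 1110
2355 = 2·1110 + 135
1110 = 8·135 + 30
135 = 4·30 + 15
30 = 2·15 + 0
gcd = 15 and 15 | 3405, so solutions exist. Divide through by 15: 545x ≡ 227 (mod 1478).
Now find 545⁻¹ mod 1478:
1478 = 2·545 + 388
545 = 1·388 + 157
388 = 2·157 + 74
157 = 2·74 + 9
74 = 8·9 + 2
9 = 4·2 + 1
2 = 2·1 + 0
Back-substitute:
1 = 9 − 4·2
1 = −4·74 + 33·9
1 = 33·157 − 70·74
1 = −70·388 + 173·157
1 = 173·545 − 243·388
1 = −243·1478 + 659·545
So 545⁻¹ ≡ 659 (mod 1478).
Then x ≡ 659·227 ≡ 315 (mod 1478); the smallest non-negative solution is x = 315.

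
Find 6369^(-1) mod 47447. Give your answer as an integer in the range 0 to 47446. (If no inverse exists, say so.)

25463

Run Euclid on (47447, 6369):
47447 = 7*6369 + 2864
6369 = 2*2864 + 641
2864 = 4*641 + 300
641 = 2*300 + 41
300 = 7*41 + 13
41 = 3*13 + 2
13 = 6*2 + 1
2 = 2*1 + 0
The gcd is 1. Working backward:
1 = 13 − 6·2
1 = −6·41 + 19·13
1 = 19·300 − 139·41
1 = −139·641 + 297·300
1 = 297·2864 − 1327·641
1 = −1327·6369 + 2951·2864
1 = 2951·47447 − 21984·6369
Thus 6369·(-21984) ≡ 1 (mod 47447); reducing, -21984 mod 47447 = 25463.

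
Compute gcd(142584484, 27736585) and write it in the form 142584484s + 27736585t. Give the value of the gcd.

1

Repeated division:
142584484 = 5*27736585 + 3901559
27736585 = 7*3901559 + 425672
3901559 = 9*425672 + 70511
425672 = 6*70511 + 2606
70511 = 27*2606 + 149
2606 = 17*149 + 73
149 = 2*73 + 3
73 = 24*3 + 1
3 = 3*1 + 0
gcd(142584484, 27736585) = 1.
Working backward:
1 = 73 − 24·3
1 = −24·149 + 49·73
1 = 49·2606 − 857·149
1 = −857·70511 + 23188·2606
1 = 23188·425672 − 139985·70511
1 = −139985·3901559 + 1283053·425672
1 = 1283053·27736585 − 9121356·3901559
1 = −9121356·142584484 + 46889833·27736585
So 1 = (-9121356)·142584484 + (46889833)·27736585.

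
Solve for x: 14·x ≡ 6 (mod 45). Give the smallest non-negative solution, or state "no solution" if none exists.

39

First find gcd(14, 45):
45 = 3*14 + 3
14 = 4*3 + 2
3 = 1*2 + 1
2 = 2*1 + 0
gcd = 1, so a unique solution mod 45 exists.
Back-substitute for the Bézout coefficients:
1 = 3 − 2
1 = −14 + 5·3
1 = 5·45 − 16·14
So 14·(-16) ≡ 1 (mod 45), giving 14⁻¹ ≡ 29.
x ≡ 14⁻¹·6 ≡ 29·6 ≡ 39 (mod 45).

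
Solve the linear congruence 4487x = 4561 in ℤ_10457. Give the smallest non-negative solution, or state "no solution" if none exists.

First find gcd(4487, 10457):
10457 = 2×4487 + 1483
4487 = 3×1483 + 38
1483 = 39×38 + 1
38 = 38×1 + 0
gcd = 1, so a unique solution mod 10457 exists.
Back-substitute for the Bézout coefficients:
1 = 1483 − 39·38
1 = −39·4487 + 118·1483
1 = 118·10457 − 275·4487
So 4487·(-275) ≡ 1 (mod 10457), giving 4487⁻¹ ≡ 10182.
x ≡ 4487⁻¹·4561 ≡ 10182·4561 ≡ 565 (mod 10457).

565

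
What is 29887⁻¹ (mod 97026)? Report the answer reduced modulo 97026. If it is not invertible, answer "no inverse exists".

64987

Apply the Euclidean algorithm to 97026 and 29887:
97026 = 3×29887 + 7365
29887 = 4×7365 + 427
7365 = 17×427 + 106
427 = 4×106 + 3
106 = 35×3 + 1
3 = 3×1 + 0
Since gcd(29887, 97026) = 1, back-substitute to write 1 as a combination:
1 = 106 − 35·3
1 = −35·427 + 141·106
1 = 141·7365 − 2432·427
1 = −2432·29887 + 9869·7365
1 = 9869·97026 − 32039·29887
So 29887·(-32039) ≡ 1 (mod 97026), and -32039 ≡ 64987 (mod 97026).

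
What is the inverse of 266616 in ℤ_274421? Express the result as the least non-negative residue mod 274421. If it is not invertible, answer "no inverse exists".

Compute gcd(266616, 274421):
274421 = 1×266616 + 7805
266616 = 34×7805 + 1246
7805 = 6×1246 + 329
1246 = 3×329 + 259
329 = 1×259 + 70
259 = 3×70 + 49
70 = 1×49 + 21
49 = 2×21 + 7
21 = 3×7 + 0
gcd(266616, 274421) = 7 ≠ 1, so 266616 has no multiplicative inverse modulo 274421.

no inverse exists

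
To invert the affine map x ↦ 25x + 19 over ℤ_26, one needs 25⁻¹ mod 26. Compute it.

25

Run Euclid on (26, 25):
26 = 1×25 + 1
25 = 25×1 + 0
Since gcd(25, 26) = 1, back-substitute to write 1 as a combination:
1 = 26 − 25
So 25·(-1) ≡ 1 (mod 26), and -1 ≡ 25 (mod 26).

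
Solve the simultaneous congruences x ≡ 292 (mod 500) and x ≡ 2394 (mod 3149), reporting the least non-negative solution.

Write x = 292 + 500·k. Then 500·k ≡ 2394 − 292 ≡ 2102 (mod 3149).
Need 500⁻¹ mod 3149. Extended Euclid on (3149, 500):
3149 = 6·500 + 149
500 = 3·149 + 53
149 = 2·53 + 43
53 = 1·43 + 10
43 = 4·10 + 3
10 = 3·3 + 1
3 = 3·1 + 0
Back-substitute:
1 = 10 − 3·3
1 = −3·43 + 13·10
1 = 13·53 − 16·43
1 = −16·149 + 45·53
1 = 45·500 − 151·149
1 = −151·3149 + 951·500
500⁻¹ ≡ 951 (mod 3149), so k ≡ 951·2102 ≡ 2536 (mod 3149).
x = 292 + 500·2536 = 1268292.

1268292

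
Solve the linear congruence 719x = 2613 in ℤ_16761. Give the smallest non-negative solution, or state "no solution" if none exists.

1752

First find gcd(719, 16761):
16761 = 23*719 + 224
719 = 3*224 + 47
224 = 4*47 + 36
47 = 1*36 + 11
36 = 3*11 + 3
11 = 3*3 + 2
3 = 1*2 + 1
2 = 2*1 + 0
gcd = 1, so a unique solution mod 16761 exists.
Back-substitute for the Bézout coefficients:
1 = 3 − 2
1 = −11 + 4·3
1 = 4·36 − 13·11
1 = −13·47 + 17·36
1 = 17·224 − 81·47
1 = −81·719 + 260·224
1 = 260·16761 − 6061·719
So 719·(-6061) ≡ 1 (mod 16761), giving 719⁻¹ ≡ 10700.
x ≡ 719⁻¹·2613 ≡ 10700·2613 ≡ 1752 (mod 16761).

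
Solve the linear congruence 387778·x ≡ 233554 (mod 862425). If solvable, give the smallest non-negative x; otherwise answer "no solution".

First find gcd(387778, 862425):
862425 = 2·387778 + 86869
387778 = 4·86869 + 40302
86869 = 2·40302 + 6265
40302 = 6·6265 + 2712
6265 = 2·2712 + 841
2712 = 3·841 + 189
841 = 4·189 + 85
189 = 2·85 + 19
85 = 4·19 + 9
19 = 2·9 + 1
9 = 9·1 + 0
gcd = 1, so a unique solution mod 862425 exists.
Back-substitute for the Bézout coefficients:
1 = 19 − 2·9
1 = −2·85 + 9·19
1 = 9·189 − 20·85
1 = −20·841 + 89·189
1 = 89·2712 − 287·841
1 = −287·6265 + 663·2712
1 = 663·40302 − 4265·6265
1 = −4265·86869 + 9193·40302
1 = 9193·387778 − 41037·86869
1 = −41037·862425 + 91267·387778
So 387778·(91267) ≡ 1 (mod 862425), giving 387778⁻¹ ≡ 91267.
x ≡ 387778⁻¹·233554 ≡ 91267·233554 ≡ 76618 (mod 862425).

76618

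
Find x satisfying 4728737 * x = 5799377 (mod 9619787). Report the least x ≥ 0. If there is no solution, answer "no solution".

6984591

First find gcd(4728737, 9619787):
9619787 = 2*4728737 + 162313
4728737 = 29*162313 + 21660
162313 = 7*21660 + 10693
21660 = 2*10693 + 274
10693 = 39*274 + 7
274 = 39*7 + 1
7 = 7*1 + 0
gcd = 1, so a unique solution mod 9619787 exists.
Back-substitute for the Bézout coefficients:
1 = 274 − 39·7
1 = −39·10693 + 1522·274
1 = 1522·21660 − 3083·10693
1 = −3083·162313 + 23103·21660
1 = 23103·4728737 − 673070·162313
1 = −673070·9619787 + 1369243·4728737
So 4728737·(1369243) ≡ 1 (mod 9619787), giving 4728737⁻¹ ≡ 1369243.
x ≡ 4728737⁻¹·5799377 ≡ 1369243·5799377 ≡ 6984591 (mod 9619787).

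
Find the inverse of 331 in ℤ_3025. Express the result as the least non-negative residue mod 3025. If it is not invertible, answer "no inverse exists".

2696

Apply the Euclidean algorithm to 3025 and 331:
3025 = 9×331 + 46
331 = 7×46 + 9
46 = 5×9 + 1
9 = 9×1 + 0
The gcd is 1. Working backward:
1 = 46 − 5·9
1 = −5·331 + 36·46
1 = 36·3025 − 329·331
Hence 331⁻¹ ≡ -329 ≡ 2696 (mod 3025).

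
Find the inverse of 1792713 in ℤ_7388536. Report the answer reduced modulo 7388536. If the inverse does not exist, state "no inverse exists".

7040601

Run Euclid on (7388536, 1792713):
7388536 = 4×1792713 + 217684
1792713 = 8×217684 + 51241
217684 = 4×51241 + 12720
51241 = 4×12720 + 361
12720 = 35×361 + 85
361 = 4×85 + 21
85 = 4×21 + 1
21 = 21×1 + 0
The gcd is 1. Working backward:
1 = 85 − 4·21
1 = −4·361 + 17·85
1 = 17·12720 − 599·361
1 = −599·51241 + 2413·12720
1 = 2413·217684 − 10251·51241
1 = −10251·1792713 + 84421·217684
1 = 84421·7388536 − 347935·1792713
Hence 1792713⁻¹ ≡ -347935 ≡ 7040601 (mod 7388536).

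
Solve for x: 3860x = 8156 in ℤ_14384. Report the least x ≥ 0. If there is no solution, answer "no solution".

First find gcd(3860, 14384):
14384 = 3×3860 + 2804
3860 = 1×2804 + 1056
2804 = 2×1056 + 692
1056 = 1×692 + 364
692 = 1×364 + 328
364 = 1×328 + 36
328 = 9×36 + 4
36 = 9×4 + 0
gcd = 4 and 4 | 8156, so solutions exist. Divide through by 4: 965x ≡ 2039 (mod 3596).
Now find 965⁻¹ mod 3596:
3596 = 3*965 + 701
965 = 1*701 + 264
701 = 2*264 + 173
264 = 1*173 + 91
173 = 1*91 + 82
91 = 1*82 + 9
82 = 9*9 + 1
9 = 9*1 + 0
Back-substitute:
1 = 82 − 9·9
1 = −9·91 + 10·82
1 = 10·173 − 19·91
1 = −19·264 + 29·173
1 = 29·701 − 77·264
1 = −77·965 + 106·701
1 = 106·3596 − 395·965
So 965·(-395) ≡ 1 (mod 3596), i.e. 965⁻¹ ≡ 3201.
Then x ≡ 3201·2039 ≡ 99 (mod 3596); the smallest non-negative solution is x = 99.

99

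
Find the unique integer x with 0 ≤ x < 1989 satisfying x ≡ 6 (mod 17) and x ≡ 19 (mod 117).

Write x = 6 + 17·k. Then 17·k ≡ 19 − 6 ≡ 13 (mod 117).
Need 17⁻¹ mod 117. Extended Euclid on (117, 17):
117 = 6×17 + 15
17 = 1×15 + 2
15 = 7×2 + 1
2 = 2×1 + 0
Back-substitute:
1 = 15 − 7·2
1 = −7·17 + 8·15
1 = 8·117 − 55·17
17⁻¹ ≡ 62 (mod 117), so k ≡ 62·13 ≡ 104 (mod 117).
x = 6 + 17·104 = 1774.

1774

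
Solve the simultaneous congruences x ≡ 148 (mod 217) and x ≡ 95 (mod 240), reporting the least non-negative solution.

Write x = 148 + 217·k. Then 217·k ≡ 95 − 148 ≡ 187 (mod 240).
Need 217⁻¹ mod 240. Extended Euclid on (240, 217):
240 = 1·217 + 23
217 = 9·23 + 10
23 = 2·10 + 3
10 = 3·3 + 1
3 = 3·1 + 0
Back-substitute:
1 = 10 − 3·3
1 = −3·23 + 7·10
1 = 7·217 − 66·23
1 = −66·240 + 73·217
217⁻¹ ≡ 73 (mod 240), so k ≡ 73·187 ≡ 211 (mod 240).
x = 148 + 217·211 = 45935.

45935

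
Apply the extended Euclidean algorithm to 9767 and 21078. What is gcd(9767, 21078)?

1

Euclidean algorithm:
21078 = 2·9767 + 1544
9767 = 6·1544 + 503
1544 = 3·503 + 35
503 = 14·35 + 13
35 = 2·13 + 9
13 = 1·9 + 4
9 = 2·4 + 1
4 = 4·1 + 0
gcd(9767, 21078) = 1.
Working backward:
1 = 9 − 2·4
1 = −2·13 + 3·9
1 = 3·35 − 8·13
1 = −8·503 + 115·35
1 = 115·1544 − 353·503
1 = −353·9767 + 2233·1544
1 = 2233·21078 − 4819·9767
So 1 = (2233)·21078 + (-4819)·9767.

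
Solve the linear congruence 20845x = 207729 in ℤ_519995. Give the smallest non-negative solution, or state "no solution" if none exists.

gcd(20845, 519995):
519995 = 24*20845 + 19715
20845 = 1*19715 + 1130
19715 = 17*1130 + 505
1130 = 2*505 + 120
505 = 4*120 + 25
120 = 4*25 + 20
25 = 1*20 + 5
20 = 4*5 + 0
gcd = 5, but 5 ∤ 207729, so the congruence has no solution.

no solution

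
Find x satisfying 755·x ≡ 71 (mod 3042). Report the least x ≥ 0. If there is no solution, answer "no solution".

955

First find gcd(755, 3042):
3042 = 4·755 + 22
755 = 34·22 + 7
22 = 3·7 + 1
7 = 7·1 + 0
gcd = 1, so a unique solution mod 3042 exists.
Back-substitute for the Bézout coefficients:
1 = 22 − 3·7
1 = −3·755 + 103·22
1 = 103·3042 − 415·755
So 755·(-415) ≡ 1 (mod 3042), giving 755⁻¹ ≡ 2627.
x ≡ 755⁻¹·71 ≡ 2627·71 ≡ 955 (mod 3042).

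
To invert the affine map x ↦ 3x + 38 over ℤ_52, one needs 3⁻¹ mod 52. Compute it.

35

gcd(52, 3) by repeated division:
52 = 17×3 + 1
3 = 3×1 + 0
The gcd is 1. Working backward:
1 = 52 − 17·3
So 3·(-17) ≡ 1 (mod 52), and -17 ≡ 35 (mod 52).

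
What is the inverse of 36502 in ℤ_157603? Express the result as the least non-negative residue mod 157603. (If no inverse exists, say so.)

120061

Apply the Euclidean algorithm to 157603 and 36502:
157603 = 4×36502 + 11595
36502 = 3×11595 + 1717
11595 = 6×1717 + 1293
1717 = 1×1293 + 424
1293 = 3×424 + 21
424 = 20×21 + 4
21 = 5×4 + 1
4 = 4×1 + 0
Since gcd(36502, 157603) = 1, back-substitute to write 1 as a combination:
1 = 21 − 5·4
1 = −5·424 + 101·21
1 = 101·1293 − 308·424
1 = −308·1717 + 409·1293
1 = 409·11595 − 2762·1717
1 = −2762·36502 + 8695·11595
1 = 8695·157603 − 37542·36502
So 36502·(-37542) ≡ 1 (mod 157603), and -37542 ≡ 120061 (mod 157603).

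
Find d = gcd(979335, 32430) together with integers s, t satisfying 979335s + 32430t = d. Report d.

Apply Euclid's algorithm to 979335 and 32430:
979335 = 30·32430 + 6435
32430 = 5·6435 + 255
6435 = 25·255 + 60
255 = 4·60 + 15
60 = 4·15 + 0
gcd(979335, 32430) = 15.
Back-substituting:
15 = 255 − 4·60
15 = −4·6435 + 101·255
15 = 101·32430 − 509·6435
15 = −509·979335 + 15371·32430
So 15 = (-509)·979335 + (15371)·32430.

15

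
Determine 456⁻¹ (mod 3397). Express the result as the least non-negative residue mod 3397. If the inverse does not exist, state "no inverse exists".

2585

Extended Euclidean algorithm:
3397 = 7*456 + 205
456 = 2*205 + 46
205 = 4*46 + 21
46 = 2*21 + 4
21 = 5*4 + 1
4 = 4*1 + 0
Since gcd(456, 3397) = 1, back-substitute to write 1 as a combination:
1 = 21 − 5·4
1 = −5·46 + 11·21
1 = 11·205 − 49·46
1 = −49·456 + 109·205
1 = 109·3397 − 812·456
Hence 456⁻¹ ≡ -812 ≡ 2585 (mod 3397).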